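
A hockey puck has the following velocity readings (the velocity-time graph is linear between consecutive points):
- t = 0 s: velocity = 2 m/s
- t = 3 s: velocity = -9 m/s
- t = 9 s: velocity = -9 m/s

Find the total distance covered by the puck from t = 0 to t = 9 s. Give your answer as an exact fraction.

Distance (not displacement) is the total path length: add the absolute areas under v-t.
0–3 s: v = 0 at t = 6/11 s; triangle areas 6/11 + 243/22 = 255/22 m
3–9 s: |-9| × 6 = 54 m
Total distance = 1443/22 m

1443/22 m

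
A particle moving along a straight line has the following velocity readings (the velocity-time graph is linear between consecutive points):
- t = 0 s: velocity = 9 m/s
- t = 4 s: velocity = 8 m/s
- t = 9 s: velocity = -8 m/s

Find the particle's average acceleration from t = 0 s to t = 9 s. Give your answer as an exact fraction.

-17/9 m/s²

Average acceleration = Δv/Δt = (-8 − 9)/(9 − 0) = -17/9 m/s².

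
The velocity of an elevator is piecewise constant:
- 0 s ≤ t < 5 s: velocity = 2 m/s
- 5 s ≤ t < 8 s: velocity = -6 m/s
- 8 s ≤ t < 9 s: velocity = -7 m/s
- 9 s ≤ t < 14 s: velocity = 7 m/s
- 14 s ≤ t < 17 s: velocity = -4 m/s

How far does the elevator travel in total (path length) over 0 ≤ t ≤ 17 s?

82 m

Distance (not displacement) is the total path length: add the absolute areas under v-t.
0–5 s: |2| × 5 = 10 m
5–8 s: |-6| × 3 = 18 m
8–9 s: |-7| × 1 = 7 m
9–14 s: |7| × 5 = 35 m
14–17 s: |-4| × 3 = 12 m
Total distance = 82 m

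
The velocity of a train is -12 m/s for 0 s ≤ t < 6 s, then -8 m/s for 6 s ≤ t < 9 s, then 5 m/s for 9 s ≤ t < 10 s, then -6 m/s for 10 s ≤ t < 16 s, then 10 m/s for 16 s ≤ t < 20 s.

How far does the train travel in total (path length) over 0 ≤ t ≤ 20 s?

Total distance travelled is ∫|v| dt — sum the magnitudes of each area piece.
0–6 s: |-12| × 6 = 72 m
6–9 s: |-8| × 3 = 24 m
9–10 s: |5| × 1 = 5 m
10–16 s: |-6| × 6 = 36 m
16–20 s: |10| × 4 = 40 m
Total distance = 177 m

177 m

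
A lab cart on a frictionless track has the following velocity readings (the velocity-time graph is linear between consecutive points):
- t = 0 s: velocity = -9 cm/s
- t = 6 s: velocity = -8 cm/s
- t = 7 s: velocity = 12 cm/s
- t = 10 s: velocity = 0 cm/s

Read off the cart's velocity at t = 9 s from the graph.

On 7–10 s the graph is linear from 12 to 0 cm/s: v(9) = 12 + (0 − 12)·(9 − 7)/(10 − 7) = 4 cm/s.

4 cm/s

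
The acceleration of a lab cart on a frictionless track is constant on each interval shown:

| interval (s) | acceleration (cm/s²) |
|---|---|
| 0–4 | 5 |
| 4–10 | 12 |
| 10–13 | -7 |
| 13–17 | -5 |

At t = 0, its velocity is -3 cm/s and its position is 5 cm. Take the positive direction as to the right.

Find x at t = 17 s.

On each constant-a segment, Δv = aΔt and Δx = v₀Δt + ½aΔt²; chain segment to segment.
0–4 s: v starts -3 cm/s; Δx = -3·4 + ½·5·4² = 28 cm; v ends 17 cm/s.
4–10 s: v starts 17 cm/s; Δx = 17·6 + ½·12·6² = 318 cm; v ends 89 cm/s.
10–13 s: v starts 89 cm/s; Δx = 89·3 + ½·-7·3² = 235.5 cm; v ends 68 cm/s.
13–17 s: v starts 68 cm/s; Δx = 68·4 + ½·-5·4² = 232 cm; v ends 48 cm/s.
x(17) = 5 + Σ Δx = 818.5 cm.

818.5 cm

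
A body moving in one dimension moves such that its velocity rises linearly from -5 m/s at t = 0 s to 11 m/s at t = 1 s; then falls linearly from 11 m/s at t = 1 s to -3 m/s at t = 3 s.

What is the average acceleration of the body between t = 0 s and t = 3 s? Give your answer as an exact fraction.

Average acceleration = Δv/Δt = (-3 − -5)/(3 − 0) = 2/3 m/s².

2/3 m/s²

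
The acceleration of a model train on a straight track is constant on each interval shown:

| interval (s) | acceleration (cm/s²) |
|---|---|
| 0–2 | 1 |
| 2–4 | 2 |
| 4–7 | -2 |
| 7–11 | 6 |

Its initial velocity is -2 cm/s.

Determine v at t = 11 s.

Δv equals the area under the a-t graph; then v = v₀ + Δv.
0–2 s: 1 × 2 = 2 cm/s
2–4 s: 2 × 2 = 4 cm/s
4–7 s: -2 × 3 = -6 cm/s
7–11 s: 6 × 4 = 24 cm/s
Δv = 24 cm/s, so v(11) = -2 + (24) = 22 cm/s.

22 cm/s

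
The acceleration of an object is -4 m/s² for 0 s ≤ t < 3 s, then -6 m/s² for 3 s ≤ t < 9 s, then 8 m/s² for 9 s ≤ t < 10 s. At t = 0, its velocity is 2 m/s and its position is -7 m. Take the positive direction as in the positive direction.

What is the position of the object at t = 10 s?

-229 m

On each constant-a segment, Δv = aΔt and Δx = v₀Δt + ½aΔt²; chain segment to segment.
0–3 s: v starts 2 m/s; Δx = 2·3 + ½·-4·3² = -12 m; v ends -10 m/s.
3–9 s: v starts -10 m/s; Δx = -10·6 + ½·-6·6² = -168 m; v ends -46 m/s.
9–10 s: v starts -46 m/s; Δx = -46·1 + ½·8·1² = -42 m; v ends -38 m/s.
x(10) = -7 + Σ Δx = -229 m.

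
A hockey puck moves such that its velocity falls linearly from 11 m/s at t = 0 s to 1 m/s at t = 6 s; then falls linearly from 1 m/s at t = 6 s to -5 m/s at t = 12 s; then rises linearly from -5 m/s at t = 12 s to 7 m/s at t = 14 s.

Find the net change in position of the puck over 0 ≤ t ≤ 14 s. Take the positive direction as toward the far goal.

Net displacement equals the area under the velocity-time graph (areas below the axis count negative).
0–6 s: ½(11 + 1)(6) = 36 m
6–12 s: ½(1 + -5)(6) = -12 m
12–14 s: ½(-5 + 7)(2) = 2 m
Net displacement = 26 m

26 m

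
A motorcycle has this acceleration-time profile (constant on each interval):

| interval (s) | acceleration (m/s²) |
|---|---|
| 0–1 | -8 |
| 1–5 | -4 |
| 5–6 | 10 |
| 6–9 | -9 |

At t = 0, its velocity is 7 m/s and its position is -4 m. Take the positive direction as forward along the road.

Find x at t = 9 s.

-110.5 m

On each constant-a segment, Δv = aΔt and Δx = v₀Δt + ½aΔt²; chain segment to segment.
0–1 s: v starts 7 m/s; Δx = 7·1 + ½·-8·1² = 3 m; v ends -1 m/s.
1–5 s: v starts -1 m/s; Δx = -1·4 + ½·-4·4² = -36 m; v ends -17 m/s.
5–6 s: v starts -17 m/s; Δx = -17·1 + ½·10·1² = -12 m; v ends -7 m/s.
6–9 s: v starts -7 m/s; Δx = -7·3 + ½·-9·3² = -61.5 m; v ends -34 m/s.
x(9) = -4 + Σ Δx = -110.5 m.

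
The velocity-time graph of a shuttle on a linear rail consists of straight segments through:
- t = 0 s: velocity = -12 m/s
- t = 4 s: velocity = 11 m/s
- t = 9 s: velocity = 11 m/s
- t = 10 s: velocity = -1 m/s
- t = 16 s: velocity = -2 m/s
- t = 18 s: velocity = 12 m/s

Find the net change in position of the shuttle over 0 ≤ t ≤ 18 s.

59 m

Displacement is the signed area under the v-t curve.
0–4 s: ½(-12 + 11)(4) = -2 m
4–9 s: 11 × 5 = 55 m
9–10 s: ½(11 + -1)(1) = 5 m
10–16 s: ½(-1 + -2)(6) = -9 m
16–18 s: ½(-2 + 12)(2) = 10 m
Net displacement = 59 m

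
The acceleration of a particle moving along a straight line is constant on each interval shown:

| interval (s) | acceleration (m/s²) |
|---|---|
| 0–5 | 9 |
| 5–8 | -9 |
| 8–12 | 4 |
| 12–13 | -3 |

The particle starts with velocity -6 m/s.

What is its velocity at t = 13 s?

Δv equals the area under the a-t graph; then v = v₀ + Δv.
0–5 s: 9 × 5 = 45 m/s
5–8 s: -9 × 3 = -27 m/s
8–12 s: 4 × 4 = 16 m/s
12–13 s: -3 × 1 = -3 m/s
Δv = 31 m/s, so v(13) = -6 + (31) = 25 m/s.

25 m/s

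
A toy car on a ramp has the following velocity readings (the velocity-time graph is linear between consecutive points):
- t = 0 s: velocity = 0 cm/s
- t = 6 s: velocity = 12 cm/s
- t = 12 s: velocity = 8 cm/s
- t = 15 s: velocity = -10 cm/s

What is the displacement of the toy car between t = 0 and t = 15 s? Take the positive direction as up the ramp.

93 cm

Net displacement equals the area under the velocity-time graph (areas below the axis count negative).
0–6 s: ½(0 + 12)(6) = 36 cm
6–12 s: ½(12 + 8)(6) = 60 cm
12–15 s: ½(8 + -10)(3) = -3 cm
Net displacement = 93 cm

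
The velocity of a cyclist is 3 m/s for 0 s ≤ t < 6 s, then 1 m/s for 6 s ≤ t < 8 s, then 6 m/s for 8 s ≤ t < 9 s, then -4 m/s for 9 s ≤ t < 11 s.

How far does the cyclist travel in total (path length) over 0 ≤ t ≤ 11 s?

34 m

Total distance travelled is ∫|v| dt — sum the magnitudes of each area piece.
0–6 s: |3| × 6 = 18 m
6–8 s: |1| × 2 = 2 m
8–9 s: |6| × 1 = 6 m
9–11 s: |-4| × 2 = 8 m
Total distance = 34 m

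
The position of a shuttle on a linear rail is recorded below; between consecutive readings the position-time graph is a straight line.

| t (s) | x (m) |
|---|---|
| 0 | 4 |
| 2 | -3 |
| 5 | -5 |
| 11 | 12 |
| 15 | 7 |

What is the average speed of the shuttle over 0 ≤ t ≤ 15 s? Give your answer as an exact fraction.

31/15 m/s

Average speed = (total path length)/(elapsed time); on a piecewise-linear x-t graph the path length is Σ|Δx|.
0–2 s: |Δx| = |-3 − 4| = 7 m
2–5 s: |Δx| = |-5 − -3| = 2 m
5–11 s: |Δx| = |12 − -5| = 17 m
11–15 s: |Δx| = |7 − 12| = 5 m
Total path = 31 m; average speed = 31/15 = 31/15 m/s.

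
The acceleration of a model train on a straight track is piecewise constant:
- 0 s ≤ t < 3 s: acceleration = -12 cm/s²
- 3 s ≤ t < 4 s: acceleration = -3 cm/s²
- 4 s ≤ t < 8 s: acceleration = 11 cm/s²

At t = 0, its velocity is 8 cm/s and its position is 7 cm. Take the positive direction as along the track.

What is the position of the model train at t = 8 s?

-88.5 cm

On each constant-a segment, Δv = aΔt and Δx = v₀Δt + ½aΔt²; chain segment to segment.
0–3 s: v starts 8 cm/s; Δx = 8·3 + ½·-12·3² = -30 cm; v ends -28 cm/s.
3–4 s: v starts -28 cm/s; Δx = -28·1 + ½·-3·1² = -29.5 cm; v ends -31 cm/s.
4–8 s: v starts -31 cm/s; Δx = -31·4 + ½·11·4² = -36 cm; v ends 13 cm/s.
x(8) = 7 + Σ Δx = -88.5 cm.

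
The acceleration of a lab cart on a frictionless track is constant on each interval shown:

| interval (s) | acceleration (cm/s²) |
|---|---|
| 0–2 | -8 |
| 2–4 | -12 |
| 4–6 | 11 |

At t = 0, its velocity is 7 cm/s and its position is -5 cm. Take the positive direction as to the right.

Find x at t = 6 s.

-93 cm

On each constant-a segment, Δv = aΔt and Δx = v₀Δt + ½aΔt²; chain segment to segment.
0–2 s: v starts 7 cm/s; Δx = 7·2 + ½·-8·2² = -2 cm; v ends -9 cm/s.
2–4 s: v starts -9 cm/s; Δx = -9·2 + ½·-12·2² = -42 cm; v ends -33 cm/s.
4–6 s: v starts -33 cm/s; Δx = -33·2 + ½·11·2² = -44 cm; v ends -11 cm/s.
x(6) = -5 + Σ Δx = -93 cm.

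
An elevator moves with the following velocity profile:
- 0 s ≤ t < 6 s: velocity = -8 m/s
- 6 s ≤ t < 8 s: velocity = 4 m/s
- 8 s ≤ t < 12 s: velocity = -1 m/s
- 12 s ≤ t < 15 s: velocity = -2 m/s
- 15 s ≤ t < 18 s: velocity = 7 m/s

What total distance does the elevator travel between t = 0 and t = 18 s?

Total distance travelled is ∫|v| dt — sum the magnitudes of each area piece.
0–6 s: |-8| × 6 = 48 m
6–8 s: |4| × 2 = 8 m
8–12 s: |-1| × 4 = 4 m
12–15 s: |-2| × 3 = 6 m
15–18 s: |7| × 3 = 21 m
Total distance = 87 m

87 m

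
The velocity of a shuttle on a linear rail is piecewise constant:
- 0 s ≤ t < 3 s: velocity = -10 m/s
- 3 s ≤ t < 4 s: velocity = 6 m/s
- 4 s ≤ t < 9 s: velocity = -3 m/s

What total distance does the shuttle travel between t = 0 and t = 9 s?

Total distance travelled is ∫|v| dt — sum the magnitudes of each area piece.
0–3 s: |-10| × 3 = 30 m
3–4 s: |6| × 1 = 6 m
4–9 s: |-3| × 5 = 15 m
Total distance = 51 m

51 m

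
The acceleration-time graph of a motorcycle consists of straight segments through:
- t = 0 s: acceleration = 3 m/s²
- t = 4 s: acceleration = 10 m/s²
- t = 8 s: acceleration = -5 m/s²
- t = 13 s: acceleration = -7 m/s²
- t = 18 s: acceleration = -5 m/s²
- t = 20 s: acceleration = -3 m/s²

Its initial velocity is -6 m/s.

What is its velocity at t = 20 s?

-38 m/s

Δv equals the area under the a-t graph; then v = v₀ + Δv.
0–4 s: ½(3 + 10)(4) = 26 m/s
4–8 s: ½(10 + -5)(4) = 10 m/s
8–13 s: ½(-5 + -7)(5) = -30 m/s
13–18 s: ½(-7 + -5)(5) = -30 m/s
18–20 s: ½(-5 + -3)(2) = -8 m/s
Δv = -32 m/s, so v(20) = -6 + (-32) = -38 m/s.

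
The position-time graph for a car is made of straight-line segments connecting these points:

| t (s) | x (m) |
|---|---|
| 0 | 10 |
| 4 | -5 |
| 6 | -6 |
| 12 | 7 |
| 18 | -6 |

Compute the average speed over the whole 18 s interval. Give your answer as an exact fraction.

Average speed = (total path length)/(elapsed time); on a piecewise-linear x-t graph the path length is Σ|Δx|.
0–4 s: |Δx| = |-5 − 10| = 15 m
4–6 s: |Δx| = |-6 − -5| = 1 m
6–12 s: |Δx| = |7 − -6| = 13 m
12–18 s: |Δx| = |-6 − 7| = 13 m
Total path = 42 m; average speed = 42/18 = 7/3 m/s.

7/3 m/s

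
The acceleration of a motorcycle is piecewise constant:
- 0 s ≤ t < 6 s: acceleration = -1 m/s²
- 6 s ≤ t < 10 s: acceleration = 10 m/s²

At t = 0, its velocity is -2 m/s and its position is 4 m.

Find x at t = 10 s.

On each constant-a segment, Δv = aΔt and Δx = v₀Δt + ½aΔt²; chain segment to segment.
0–6 s: v starts -2 m/s; Δx = -2·6 + ½·-1·6² = -30 m; v ends -8 m/s.
6–10 s: v starts -8 m/s; Δx = -8·4 + ½·10·4² = 48 m; v ends 32 m/s.
x(10) = 4 + Σ Δx = 22 m.

22 m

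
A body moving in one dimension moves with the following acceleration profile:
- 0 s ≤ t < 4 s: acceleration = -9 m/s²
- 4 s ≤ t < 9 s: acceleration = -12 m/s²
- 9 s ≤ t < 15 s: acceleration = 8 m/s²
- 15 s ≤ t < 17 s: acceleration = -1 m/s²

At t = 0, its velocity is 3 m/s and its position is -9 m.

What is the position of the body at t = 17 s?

-890 m

On each constant-a segment, Δv = aΔt and Δx = v₀Δt + ½aΔt²; chain segment to segment.
0–4 s: v starts 3 m/s; Δx = 3·4 + ½·-9·4² = -60 m; v ends -33 m/s.
4–9 s: v starts -33 m/s; Δx = -33·5 + ½·-12·5² = -315 m; v ends -93 m/s.
9–15 s: v starts -93 m/s; Δx = -93·6 + ½·8·6² = -414 m; v ends -45 m/s.
15–17 s: v starts -45 m/s; Δx = -45·2 + ½·-1·2² = -92 m; v ends -47 m/s.
x(17) = -9 + Σ Δx = -890 m.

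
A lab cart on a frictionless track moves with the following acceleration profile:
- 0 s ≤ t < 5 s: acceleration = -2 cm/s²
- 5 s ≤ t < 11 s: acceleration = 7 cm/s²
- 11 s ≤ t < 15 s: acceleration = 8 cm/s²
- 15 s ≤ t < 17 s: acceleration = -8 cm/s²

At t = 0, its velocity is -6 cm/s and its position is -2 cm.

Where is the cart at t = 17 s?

On each constant-a segment, Δv = aΔt and Δx = v₀Δt + ½aΔt²; chain segment to segment.
0–5 s: v starts -6 cm/s; Δx = -6·5 + ½·-2·5² = -55 cm; v ends -16 cm/s.
5–11 s: v starts -16 cm/s; Δx = -16·6 + ½·7·6² = 30 cm; v ends 26 cm/s.
11–15 s: v starts 26 cm/s; Δx = 26·4 + ½·8·4² = 168 cm; v ends 58 cm/s.
15–17 s: v starts 58 cm/s; Δx = 58·2 + ½·-8·2² = 100 cm; v ends 42 cm/s.
x(17) = -2 + Σ Δx = 241 cm.

241 cm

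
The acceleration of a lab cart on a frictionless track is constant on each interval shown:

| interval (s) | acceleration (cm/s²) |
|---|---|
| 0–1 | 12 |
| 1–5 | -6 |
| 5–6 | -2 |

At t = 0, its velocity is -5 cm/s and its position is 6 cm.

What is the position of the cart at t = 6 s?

-31 cm

On each constant-a segment, Δv = aΔt and Δx = v₀Δt + ½aΔt²; chain segment to segment.
0–1 s: v starts -5 cm/s; Δx = -5·1 + ½·12·1² = 1 cm; v ends 7 cm/s.
1–5 s: v starts 7 cm/s; Δx = 7·4 + ½·-6·4² = -20 cm; v ends -17 cm/s.
5–6 s: v starts -17 cm/s; Δx = -17·1 + ½·-2·1² = -18 cm; v ends -19 cm/s.
x(6) = 6 + Σ Δx = -31 cm.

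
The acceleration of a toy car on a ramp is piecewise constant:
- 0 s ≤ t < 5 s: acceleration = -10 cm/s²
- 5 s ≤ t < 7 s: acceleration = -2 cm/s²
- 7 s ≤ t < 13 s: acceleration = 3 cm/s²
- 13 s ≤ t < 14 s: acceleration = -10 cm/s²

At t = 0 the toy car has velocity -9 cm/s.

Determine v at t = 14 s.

-55 cm/s

Δv equals the area under the a-t graph; then v = v₀ + Δv.
0–5 s: -10 × 5 = -50 cm/s
5–7 s: -2 × 2 = -4 cm/s
7–13 s: 3 × 6 = 18 cm/s
13–14 s: -10 × 1 = -10 cm/s
Δv = -46 cm/s, so v(14) = -9 + (-46) = -55 cm/s.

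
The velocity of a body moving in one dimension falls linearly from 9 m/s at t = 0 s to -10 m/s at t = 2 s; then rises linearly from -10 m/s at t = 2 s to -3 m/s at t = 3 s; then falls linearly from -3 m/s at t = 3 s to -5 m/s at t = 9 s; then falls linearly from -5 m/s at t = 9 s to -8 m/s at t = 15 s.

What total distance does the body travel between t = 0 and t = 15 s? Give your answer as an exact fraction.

Distance (not displacement) is the total path length: add the absolute areas under v-t.
0–2 s: v = 0 at t = 18/19 s; triangle areas 81/19 + 100/19 = 181/19 m
2–3 s: |½(-10 + -3)(1)| = 6.5 m
3–9 s: |½(-3 + -5)(6)| = 24 m
9–15 s: |½(-5 + -8)(6)| = 39 m
Total distance = 3003/38 m

3003/38 m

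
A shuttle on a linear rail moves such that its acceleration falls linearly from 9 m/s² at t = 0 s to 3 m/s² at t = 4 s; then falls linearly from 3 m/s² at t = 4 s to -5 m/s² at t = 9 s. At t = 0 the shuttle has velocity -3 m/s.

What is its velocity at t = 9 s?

Δv equals the area under the a-t graph; then v = v₀ + Δv.
0–4 s: ½(9 + 3)(4) = 24 m/s
4–9 s: ½(3 + -5)(5) = -5 m/s
Δv = 19 m/s, so v(9) = -3 + (19) = 16 m/s.

16 m/s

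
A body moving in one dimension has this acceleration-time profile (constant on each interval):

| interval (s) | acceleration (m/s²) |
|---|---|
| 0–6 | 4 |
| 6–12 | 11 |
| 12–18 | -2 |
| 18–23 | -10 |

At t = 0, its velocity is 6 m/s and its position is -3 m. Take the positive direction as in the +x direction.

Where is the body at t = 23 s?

On each constant-a segment, Δv = aΔt and Δx = v₀Δt + ½aΔt²; chain segment to segment.
0–6 s: v starts 6 m/s; Δx = 6·6 + ½·4·6² = 108 m; v ends 30 m/s.
6–12 s: v starts 30 m/s; Δx = 30·6 + ½·11·6² = 378 m; v ends 96 m/s.
12–18 s: v starts 96 m/s; Δx = 96·6 + ½·-2·6² = 540 m; v ends 84 m/s.
18–23 s: v starts 84 m/s; Δx = 84·5 + ½·-10·5² = 295 m; v ends 34 m/s.
x(23) = -3 + Σ Δx = 1318 m.

1318 m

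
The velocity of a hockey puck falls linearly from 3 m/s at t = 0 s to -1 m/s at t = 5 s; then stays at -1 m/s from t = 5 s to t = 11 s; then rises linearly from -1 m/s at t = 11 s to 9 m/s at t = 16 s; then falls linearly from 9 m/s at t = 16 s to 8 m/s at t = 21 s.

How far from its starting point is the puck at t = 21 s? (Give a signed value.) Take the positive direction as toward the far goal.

Net displacement equals the area under the velocity-time graph (areas below the axis count negative).
0–5 s: ½(3 + -1)(5) = 5 m
5–11 s: -1 × 6 = -6 m
11–16 s: ½(-1 + 9)(5) = 20 m
16–21 s: ½(9 + 8)(5) = 42.5 m
Net displacement = 61.5 m

61.5 m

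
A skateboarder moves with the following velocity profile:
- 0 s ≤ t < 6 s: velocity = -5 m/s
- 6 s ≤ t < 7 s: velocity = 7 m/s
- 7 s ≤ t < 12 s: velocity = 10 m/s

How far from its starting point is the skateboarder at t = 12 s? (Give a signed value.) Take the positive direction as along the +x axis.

Displacement is the signed area under the v-t curve.
0–6 s: -5 × 6 = -30 m
6–7 s: 7 × 1 = 7 m
7–12 s: 10 × 5 = 50 m
Net displacement = 27 m

27 m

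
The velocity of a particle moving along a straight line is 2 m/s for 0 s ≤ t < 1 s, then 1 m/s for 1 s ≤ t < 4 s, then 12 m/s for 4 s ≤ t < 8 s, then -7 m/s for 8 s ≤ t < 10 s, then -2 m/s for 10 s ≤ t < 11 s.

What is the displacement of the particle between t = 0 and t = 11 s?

37 m

Displacement is the signed area under the v-t curve.
0–1 s: 2 × 1 = 2 m
1–4 s: 1 × 3 = 3 m
4–8 s: 12 × 4 = 48 m
8–10 s: -7 × 2 = -14 m
10–11 s: -2 × 1 = -2 m
Net displacement = 37 m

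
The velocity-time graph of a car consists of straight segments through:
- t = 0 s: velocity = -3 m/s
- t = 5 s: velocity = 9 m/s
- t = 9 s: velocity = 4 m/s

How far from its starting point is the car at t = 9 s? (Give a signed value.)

Net displacement equals the area under the velocity-time graph (areas below the axis count negative).
0–5 s: ½(-3 + 9)(5) = 15 m
5–9 s: ½(9 + 4)(4) = 26 m
Net displacement = 41 m

41 m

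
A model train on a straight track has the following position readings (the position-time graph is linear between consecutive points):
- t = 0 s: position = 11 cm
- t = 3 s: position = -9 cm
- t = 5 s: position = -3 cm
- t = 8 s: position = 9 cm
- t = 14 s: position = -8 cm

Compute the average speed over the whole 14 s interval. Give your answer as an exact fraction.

55/14 cm/s

Average speed = (total path length)/(elapsed time); on a piecewise-linear x-t graph the path length is Σ|Δx|.
0–3 s: |Δx| = |-9 − 11| = 20 cm
3–5 s: |Δx| = |-3 − -9| = 6 cm
5–8 s: |Δx| = |9 − -3| = 12 cm
8–14 s: |Δx| = |-8 − 9| = 17 cm
Total path = 55 cm; average speed = 55/14 = 55/14 cm/s.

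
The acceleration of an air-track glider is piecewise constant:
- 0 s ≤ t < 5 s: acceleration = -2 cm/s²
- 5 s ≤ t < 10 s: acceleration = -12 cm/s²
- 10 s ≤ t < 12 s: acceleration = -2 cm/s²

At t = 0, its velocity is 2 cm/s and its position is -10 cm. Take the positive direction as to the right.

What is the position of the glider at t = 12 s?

-355 cm

On each constant-a segment, Δv = aΔt and Δx = v₀Δt + ½aΔt²; chain segment to segment.
0–5 s: v starts 2 cm/s; Δx = 2·5 + ½·-2·5² = -15 cm; v ends -8 cm/s.
5–10 s: v starts -8 cm/s; Δx = -8·5 + ½·-12·5² = -190 cm; v ends -68 cm/s.
10–12 s: v starts -68 cm/s; Δx = -68·2 + ½·-2·2² = -140 cm; v ends -72 cm/s.
x(12) = -10 + Σ Δx = -355 cm.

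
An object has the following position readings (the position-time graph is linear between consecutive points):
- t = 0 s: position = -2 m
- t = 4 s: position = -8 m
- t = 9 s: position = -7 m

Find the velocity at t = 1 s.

Velocity is the slope of the x-t graph on 0–4 s: (-8 − -2)/(4 − 0) = -1.5 m/s.

-1.5 m/s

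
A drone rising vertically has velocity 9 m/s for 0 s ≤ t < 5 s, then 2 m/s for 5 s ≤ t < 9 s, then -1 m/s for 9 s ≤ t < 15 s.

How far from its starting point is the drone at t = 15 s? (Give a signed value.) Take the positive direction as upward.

Net displacement equals the area under the velocity-time graph (areas below the axis count negative).
0–5 s: 9 × 5 = 45 m
5–9 s: 2 × 4 = 8 m
9–15 s: -1 × 6 = -6 m
Net displacement = 47 m

47 m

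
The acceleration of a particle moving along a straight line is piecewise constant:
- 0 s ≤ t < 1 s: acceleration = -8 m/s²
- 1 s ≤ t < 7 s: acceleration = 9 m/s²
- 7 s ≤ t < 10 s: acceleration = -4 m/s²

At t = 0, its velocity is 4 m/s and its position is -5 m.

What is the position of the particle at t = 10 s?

265 m

On each constant-a segment, Δv = aΔt and Δx = v₀Δt + ½aΔt²; chain segment to segment.
0–1 s: v starts 4 m/s; Δx = 4·1 + ½·-8·1² = 0 m; v ends -4 m/s.
1–7 s: v starts -4 m/s; Δx = -4·6 + ½·9·6² = 138 m; v ends 50 m/s.
7–10 s: v starts 50 m/s; Δx = 50·3 + ½·-4·3² = 132 m; v ends 38 m/s.
x(10) = -5 + Σ Δx = 265 m.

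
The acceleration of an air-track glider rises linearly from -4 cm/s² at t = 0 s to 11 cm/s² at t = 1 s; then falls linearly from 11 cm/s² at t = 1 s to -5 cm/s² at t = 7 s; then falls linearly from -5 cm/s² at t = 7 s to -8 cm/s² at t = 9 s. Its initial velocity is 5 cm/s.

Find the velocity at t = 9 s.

Δv equals the area under the a-t graph; then v = v₀ + Δv.
0–1 s: ½(-4 + 11)(1) = 3.5 cm/s
1–7 s: ½(11 + -5)(6) = 18 cm/s
7–9 s: ½(-5 + -8)(2) = -13 cm/s
Δv = 8.5 cm/s, so v(9) = 5 + (8.5) = 13.5 cm/s.

13.5 cm/s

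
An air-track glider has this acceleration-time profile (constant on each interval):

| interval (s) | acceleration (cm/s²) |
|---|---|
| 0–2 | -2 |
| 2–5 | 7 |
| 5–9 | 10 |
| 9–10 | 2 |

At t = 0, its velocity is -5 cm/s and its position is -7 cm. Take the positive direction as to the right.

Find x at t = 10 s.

On each constant-a segment, Δv = aΔt and Δx = v₀Δt + ½aΔt²; chain segment to segment.
0–2 s: v starts -5 cm/s; Δx = -5·2 + ½·-2·2² = -14 cm; v ends -9 cm/s.
2–5 s: v starts -9 cm/s; Δx = -9·3 + ½·7·3² = 4.5 cm; v ends 12 cm/s.
5–9 s: v starts 12 cm/s; Δx = 12·4 + ½·10·4² = 128 cm; v ends 52 cm/s.
9–10 s: v starts 52 cm/s; Δx = 52·1 + ½·2·1² = 53 cm; v ends 54 cm/s.
x(10) = -7 + Σ Δx = 164.5 cm.

164.5 cm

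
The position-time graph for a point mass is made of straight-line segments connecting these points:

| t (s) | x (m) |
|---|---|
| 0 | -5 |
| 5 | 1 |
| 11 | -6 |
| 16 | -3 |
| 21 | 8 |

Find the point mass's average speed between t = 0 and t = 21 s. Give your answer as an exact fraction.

9/7 m/s

Average speed = (total path length)/(elapsed time); on a piecewise-linear x-t graph the path length is Σ|Δx|.
0–5 s: |Δx| = |1 − -5| = 6 m
5–11 s: |Δx| = |-6 − 1| = 7 m
11–16 s: |Δx| = |-3 − -6| = 3 m
16–21 s: |Δx| = |8 − -3| = 11 m
Total path = 27 m; average speed = 27/21 = 9/7 m/s.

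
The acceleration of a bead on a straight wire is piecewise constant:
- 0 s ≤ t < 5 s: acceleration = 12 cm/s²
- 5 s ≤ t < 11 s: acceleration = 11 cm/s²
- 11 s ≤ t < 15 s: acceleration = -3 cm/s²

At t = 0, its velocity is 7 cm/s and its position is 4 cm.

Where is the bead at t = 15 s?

1297 cm

On each constant-a segment, Δv = aΔt and Δx = v₀Δt + ½aΔt²; chain segment to segment.
0–5 s: v starts 7 cm/s; Δx = 7·5 + ½·12·5² = 185 cm; v ends 67 cm/s.
5–11 s: v starts 67 cm/s; Δx = 67·6 + ½·11·6² = 600 cm; v ends 133 cm/s.
11–15 s: v starts 133 cm/s; Δx = 133·4 + ½·-3·4² = 508 cm; v ends 121 cm/s.
x(15) = 4 + Σ Δx = 1297 cm.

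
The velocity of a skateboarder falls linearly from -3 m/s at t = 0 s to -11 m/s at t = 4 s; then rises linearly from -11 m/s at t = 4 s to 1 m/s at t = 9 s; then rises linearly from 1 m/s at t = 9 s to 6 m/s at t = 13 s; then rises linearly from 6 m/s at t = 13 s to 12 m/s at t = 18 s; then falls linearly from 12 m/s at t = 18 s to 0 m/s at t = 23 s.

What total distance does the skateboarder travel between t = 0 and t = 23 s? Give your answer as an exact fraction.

1709/12 m

Distance (not displacement) is the total path length: add the absolute areas under v-t.
0–4 s: |½(-3 + -11)(4)| = 28 m
4–9 s: v = 0 at t = 103/12 s; triangle areas 605/24 + 5/24 = 305/12 m
9–13 s: |½(1 + 6)(4)| = 14 m
13–18 s: |½(6 + 12)(5)| = 45 m
18–23 s: |½(12 + 0)(5)| = 30 m
Total distance = 1709/12 m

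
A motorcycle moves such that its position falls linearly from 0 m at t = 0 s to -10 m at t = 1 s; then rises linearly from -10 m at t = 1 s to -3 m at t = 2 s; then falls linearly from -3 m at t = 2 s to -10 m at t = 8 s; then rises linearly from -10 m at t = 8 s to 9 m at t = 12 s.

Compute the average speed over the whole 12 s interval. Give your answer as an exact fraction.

43/12 m/s

Average speed = (total path length)/(elapsed time); on a piecewise-linear x-t graph the path length is Σ|Δx|.
0–1 s: |Δx| = |-10 − 0| = 10 m
1–2 s: |Δx| = |-3 − -10| = 7 m
2–8 s: |Δx| = |-10 − -3| = 7 m
8–12 s: |Δx| = |9 − -10| = 19 m
Total path = 43 m; average speed = 43/12 = 43/12 m/s.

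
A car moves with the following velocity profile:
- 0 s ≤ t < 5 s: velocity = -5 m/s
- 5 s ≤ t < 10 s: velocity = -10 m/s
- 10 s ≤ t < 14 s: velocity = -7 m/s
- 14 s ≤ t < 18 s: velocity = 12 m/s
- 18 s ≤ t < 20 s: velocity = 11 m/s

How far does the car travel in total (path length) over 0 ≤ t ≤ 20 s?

173 m

Distance (not displacement) is the total path length: add the absolute areas under v-t.
0–5 s: |-5| × 5 = 25 m
5–10 s: |-10| × 5 = 50 m
10–14 s: |-7| × 4 = 28 m
14–18 s: |12| × 4 = 48 m
18–20 s: |11| × 2 = 22 m
Total distance = 173 m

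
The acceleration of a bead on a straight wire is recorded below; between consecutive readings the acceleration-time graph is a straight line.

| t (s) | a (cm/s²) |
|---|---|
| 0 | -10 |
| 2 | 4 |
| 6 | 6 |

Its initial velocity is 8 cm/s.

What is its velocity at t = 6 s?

Δv equals the area under the a-t graph; then v = v₀ + Δv.
0–2 s: ½(-10 + 4)(2) = -6 cm/s
2–6 s: ½(4 + 6)(4) = 20 cm/s
Δv = 14 cm/s, so v(6) = 8 + (14) = 22 cm/s.

22 cm/s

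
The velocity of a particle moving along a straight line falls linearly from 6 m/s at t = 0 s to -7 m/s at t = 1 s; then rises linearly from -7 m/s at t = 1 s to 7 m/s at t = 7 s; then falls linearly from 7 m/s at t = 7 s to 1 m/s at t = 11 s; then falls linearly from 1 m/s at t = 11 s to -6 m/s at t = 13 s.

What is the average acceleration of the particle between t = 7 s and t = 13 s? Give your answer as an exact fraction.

-13/6 m/s²

Average acceleration = Δv/Δt = (-6 − 7)/(13 − 7) = -13/6 m/s².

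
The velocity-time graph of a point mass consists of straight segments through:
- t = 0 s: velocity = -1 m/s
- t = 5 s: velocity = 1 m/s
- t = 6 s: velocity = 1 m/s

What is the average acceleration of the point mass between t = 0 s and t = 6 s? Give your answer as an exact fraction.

Average acceleration = Δv/Δt = (1 − -1)/(6 − 0) = 1/3 m/s².

1/3 m/s²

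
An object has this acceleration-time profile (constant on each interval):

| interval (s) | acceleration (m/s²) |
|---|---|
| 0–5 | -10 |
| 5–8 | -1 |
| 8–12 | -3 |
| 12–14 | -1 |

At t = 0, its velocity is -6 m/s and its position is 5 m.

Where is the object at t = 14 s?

On each constant-a segment, Δv = aΔt and Δx = v₀Δt + ½aΔt²; chain segment to segment.
0–5 s: v starts -6 m/s; Δx = -6·5 + ½·-10·5² = -155 m; v ends -56 m/s.
5–8 s: v starts -56 m/s; Δx = -56·3 + ½·-1·3² = -172.5 m; v ends -59 m/s.
8–12 s: v starts -59 m/s; Δx = -59·4 + ½·-3·4² = -260 m; v ends -71 m/s.
12–14 s: v starts -71 m/s; Δx = -71·2 + ½·-1·2² = -144 m; v ends -73 m/s.
x(14) = 5 + Σ Δx = -726.5 m.

-726.5 m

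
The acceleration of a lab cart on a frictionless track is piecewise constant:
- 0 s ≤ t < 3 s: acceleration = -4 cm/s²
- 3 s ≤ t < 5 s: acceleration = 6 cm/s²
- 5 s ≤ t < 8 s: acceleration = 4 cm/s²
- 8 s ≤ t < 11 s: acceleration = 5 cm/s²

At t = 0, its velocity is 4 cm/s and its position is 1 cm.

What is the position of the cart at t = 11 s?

91.5 cm

On each constant-a segment, Δv = aΔt and Δx = v₀Δt + ½aΔt²; chain segment to segment.
0–3 s: v starts 4 cm/s; Δx = 4·3 + ½·-4·3² = -6 cm; v ends -8 cm/s.
3–5 s: v starts -8 cm/s; Δx = -8·2 + ½·6·2² = -4 cm; v ends 4 cm/s.
5–8 s: v starts 4 cm/s; Δx = 4·3 + ½·4·3² = 30 cm; v ends 16 cm/s.
8–11 s: v starts 16 cm/s; Δx = 16·3 + ½·5·3² = 70.5 cm; v ends 31 cm/s.
x(11) = 1 + Σ Δx = 91.5 cm.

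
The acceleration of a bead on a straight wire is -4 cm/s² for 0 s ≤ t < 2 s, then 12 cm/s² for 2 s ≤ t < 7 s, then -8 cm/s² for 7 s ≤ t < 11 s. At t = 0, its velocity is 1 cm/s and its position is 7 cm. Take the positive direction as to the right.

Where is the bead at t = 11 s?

On each constant-a segment, Δv = aΔt and Δx = v₀Δt + ½aΔt²; chain segment to segment.
0–2 s: v starts 1 cm/s; Δx = 1·2 + ½·-4·2² = -6 cm; v ends -7 cm/s.
2–7 s: v starts -7 cm/s; Δx = -7·5 + ½·12·5² = 115 cm; v ends 53 cm/s.
7–11 s: v starts 53 cm/s; Δx = 53·4 + ½·-8·4² = 148 cm; v ends 21 cm/s.
x(11) = 7 + Σ Δx = 264 cm.

264 cm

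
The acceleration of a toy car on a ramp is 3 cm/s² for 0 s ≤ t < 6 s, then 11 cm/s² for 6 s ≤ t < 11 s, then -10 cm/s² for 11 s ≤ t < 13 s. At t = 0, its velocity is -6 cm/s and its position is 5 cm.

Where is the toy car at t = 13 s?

On each constant-a segment, Δv = aΔt and Δx = v₀Δt + ½aΔt²; chain segment to segment.
0–6 s: v starts -6 cm/s; Δx = -6·6 + ½·3·6² = 18 cm; v ends 12 cm/s.
6–11 s: v starts 12 cm/s; Δx = 12·5 + ½·11·5² = 197.5 cm; v ends 67 cm/s.
11–13 s: v starts 67 cm/s; Δx = 67·2 + ½·-10·2² = 114 cm; v ends 47 cm/s.
x(13) = 5 + Σ Δx = 334.5 cm.

334.5 cm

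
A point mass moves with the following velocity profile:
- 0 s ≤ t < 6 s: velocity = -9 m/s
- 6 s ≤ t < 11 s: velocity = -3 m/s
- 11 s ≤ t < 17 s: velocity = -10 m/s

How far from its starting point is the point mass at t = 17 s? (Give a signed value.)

Net displacement equals the area under the velocity-time graph (areas below the axis count negative).
0–6 s: -9 × 6 = -54 m
6–11 s: -3 × 5 = -15 m
11–17 s: -10 × 6 = -60 m
Net displacement = -129 m

-129 m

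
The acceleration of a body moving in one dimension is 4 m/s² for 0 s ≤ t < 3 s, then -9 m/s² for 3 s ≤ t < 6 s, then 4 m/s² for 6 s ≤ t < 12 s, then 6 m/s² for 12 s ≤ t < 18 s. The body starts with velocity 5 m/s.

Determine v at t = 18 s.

50 m/s

Δv equals the area under the a-t graph; then v = v₀ + Δv.
0–3 s: 4 × 3 = 12 m/s
3–6 s: -9 × 3 = -27 m/s
6–12 s: 4 × 6 = 24 m/s
12–18 s: 6 × 6 = 36 m/s
Δv = 45 m/s, so v(18) = 5 + (45) = 50 m/s.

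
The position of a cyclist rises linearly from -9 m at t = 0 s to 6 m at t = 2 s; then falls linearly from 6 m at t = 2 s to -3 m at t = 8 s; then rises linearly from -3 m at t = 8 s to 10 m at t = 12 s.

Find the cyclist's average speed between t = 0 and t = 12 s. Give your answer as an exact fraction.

Average speed = (total path length)/(elapsed time); on a piecewise-linear x-t graph the path length is Σ|Δx|.
0–2 s: |Δx| = |6 − -9| = 15 m
2–8 s: |Δx| = |-3 − 6| = 9 m
8–12 s: |Δx| = |10 − -3| = 13 m
Total path = 37 m; average speed = 37/12 = 37/12 m/s.

37/12 m/s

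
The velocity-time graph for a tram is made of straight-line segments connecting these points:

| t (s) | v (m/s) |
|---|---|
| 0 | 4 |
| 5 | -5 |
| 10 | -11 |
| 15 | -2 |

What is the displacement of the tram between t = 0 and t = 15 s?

-75 m

Net displacement equals the area under the velocity-time graph (areas below the axis count negative).
0–5 s: ½(4 + -5)(5) = -2.5 m
5–10 s: ½(-5 + -11)(5) = -40 m
10–15 s: ½(-11 + -2)(5) = -32.5 m
Net displacement = -75 m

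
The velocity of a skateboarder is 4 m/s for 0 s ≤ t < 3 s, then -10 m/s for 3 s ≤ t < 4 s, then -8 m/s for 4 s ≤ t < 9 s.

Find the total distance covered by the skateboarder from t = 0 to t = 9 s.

62 m

Distance (not displacement) is the total path length: add the absolute areas under v-t.
0–3 s: |4| × 3 = 12 m
3–4 s: |-10| × 1 = 10 m
4–9 s: |-8| × 5 = 40 m
Total distance = 62 m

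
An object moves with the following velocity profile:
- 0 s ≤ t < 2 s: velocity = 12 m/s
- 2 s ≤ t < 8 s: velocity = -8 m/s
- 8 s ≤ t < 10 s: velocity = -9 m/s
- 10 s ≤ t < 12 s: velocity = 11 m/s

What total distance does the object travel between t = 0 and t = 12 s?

112 m

Distance (not displacement) is the total path length: add the absolute areas under v-t.
0–2 s: |12| × 2 = 24 m
2–8 s: |-8| × 6 = 48 m
8–10 s: |-9| × 2 = 18 m
10–12 s: |11| × 2 = 22 m
Total distance = 112 m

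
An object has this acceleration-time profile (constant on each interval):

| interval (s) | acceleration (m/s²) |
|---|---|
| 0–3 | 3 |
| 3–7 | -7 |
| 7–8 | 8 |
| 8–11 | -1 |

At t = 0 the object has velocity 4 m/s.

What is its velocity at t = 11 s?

Δv equals the area under the a-t graph; then v = v₀ + Δv.
0–3 s: 3 × 3 = 9 m/s
3–7 s: -7 × 4 = -28 m/s
7–8 s: 8 × 1 = 8 m/s
8–11 s: -1 × 3 = -3 m/s
Δv = -14 m/s, so v(11) = 4 + (-14) = -10 m/s.

-10 m/s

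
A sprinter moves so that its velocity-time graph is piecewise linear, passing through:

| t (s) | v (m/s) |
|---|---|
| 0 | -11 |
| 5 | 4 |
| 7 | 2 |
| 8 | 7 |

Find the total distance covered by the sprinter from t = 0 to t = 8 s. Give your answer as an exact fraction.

Total distance travelled is ∫|v| dt — sum the magnitudes of each area piece.
0–5 s: v = 0 at t = 11/3 s; triangle areas 121/6 + 8/3 = 137/6 m
5–7 s: |½(4 + 2)(2)| = 6 m
7–8 s: |½(2 + 7)(1)| = 4.5 m
Total distance = 100/3 m

100/3 m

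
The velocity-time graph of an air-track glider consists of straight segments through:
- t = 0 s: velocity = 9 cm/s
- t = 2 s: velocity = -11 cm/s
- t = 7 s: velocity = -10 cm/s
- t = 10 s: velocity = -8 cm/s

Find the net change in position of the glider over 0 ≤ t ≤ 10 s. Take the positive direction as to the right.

-81.5 cm

Displacement is the signed area under the v-t curve.
0–2 s: ½(9 + -11)(2) = -2 cm
2–7 s: ½(-11 + -10)(5) = -52.5 cm
7–10 s: ½(-10 + -8)(3) = -27 cm
Net displacement = -81.5 cm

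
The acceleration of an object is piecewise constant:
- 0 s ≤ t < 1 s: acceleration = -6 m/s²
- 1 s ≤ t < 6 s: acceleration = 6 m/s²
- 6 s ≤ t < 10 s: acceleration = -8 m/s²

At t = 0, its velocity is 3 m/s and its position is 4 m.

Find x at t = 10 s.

108 m

On each constant-a segment, Δv = aΔt and Δx = v₀Δt + ½aΔt²; chain segment to segment.
0–1 s: v starts 3 m/s; Δx = 3·1 + ½·-6·1² = 0 m; v ends -3 m/s.
1–6 s: v starts -3 m/s; Δx = -3·5 + ½·6·5² = 60 m; v ends 27 m/s.
6–10 s: v starts 27 m/s; Δx = 27·4 + ½·-8·4² = 44 m; v ends -5 m/s.
x(10) = 4 + Σ Δx = 108 m.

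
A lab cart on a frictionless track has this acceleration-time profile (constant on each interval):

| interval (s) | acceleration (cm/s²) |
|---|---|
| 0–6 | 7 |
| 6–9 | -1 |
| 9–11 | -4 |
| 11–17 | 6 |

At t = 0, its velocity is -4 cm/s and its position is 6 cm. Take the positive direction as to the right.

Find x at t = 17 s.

On each constant-a segment, Δv = aΔt and Δx = v₀Δt + ½aΔt²; chain segment to segment.
0–6 s: v starts -4 cm/s; Δx = -4·6 + ½·7·6² = 102 cm; v ends 38 cm/s.
6–9 s: v starts 38 cm/s; Δx = 38·3 + ½·-1·3² = 109.5 cm; v ends 35 cm/s.
9–11 s: v starts 35 cm/s; Δx = 35·2 + ½·-4·2² = 62 cm; v ends 27 cm/s.
11–17 s: v starts 27 cm/s; Δx = 27·6 + ½·6·6² = 270 cm; v ends 63 cm/s.
x(17) = 6 + Σ Δx = 549.5 cm.

549.5 cm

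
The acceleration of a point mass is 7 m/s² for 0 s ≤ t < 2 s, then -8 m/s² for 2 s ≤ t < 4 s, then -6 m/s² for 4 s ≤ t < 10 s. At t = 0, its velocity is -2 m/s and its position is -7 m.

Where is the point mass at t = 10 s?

-121 m

On each constant-a segment, Δv = aΔt and Δx = v₀Δt + ½aΔt²; chain segment to segment.
0–2 s: v starts -2 m/s; Δx = -2·2 + ½·7·2² = 10 m; v ends 12 m/s.
2–4 s: v starts 12 m/s; Δx = 12·2 + ½·-8·2² = 8 m; v ends -4 m/s.
4–10 s: v starts -4 m/s; Δx = -4·6 + ½·-6·6² = -132 m; v ends -40 m/s.
x(10) = -7 + Σ Δx = -121 m.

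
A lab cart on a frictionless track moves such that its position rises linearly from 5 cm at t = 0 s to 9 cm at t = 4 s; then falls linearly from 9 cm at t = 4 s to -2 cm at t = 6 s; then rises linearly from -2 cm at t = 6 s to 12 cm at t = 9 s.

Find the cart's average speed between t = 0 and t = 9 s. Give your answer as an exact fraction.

Average speed = (total path length)/(elapsed time); on a piecewise-linear x-t graph the path length is Σ|Δx|.
0–4 s: |Δx| = |9 − 5| = 4 cm
4–6 s: |Δx| = |-2 − 9| = 11 cm
6–9 s: |Δx| = |12 − -2| = 14 cm
Total path = 29 cm; average speed = 29/9 = 29/9 cm/s.

29/9 cm/s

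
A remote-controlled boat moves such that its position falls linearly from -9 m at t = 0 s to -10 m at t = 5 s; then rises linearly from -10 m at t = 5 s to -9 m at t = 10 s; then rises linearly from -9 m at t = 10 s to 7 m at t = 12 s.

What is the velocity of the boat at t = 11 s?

8 m/s

Velocity is the slope of the x-t graph on 10–12 s: (7 − -9)/(12 − 10) = 8 m/s.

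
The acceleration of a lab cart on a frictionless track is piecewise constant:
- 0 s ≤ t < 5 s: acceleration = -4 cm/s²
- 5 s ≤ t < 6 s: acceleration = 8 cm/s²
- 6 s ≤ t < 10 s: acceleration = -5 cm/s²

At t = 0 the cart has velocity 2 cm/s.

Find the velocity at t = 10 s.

Δv equals the area under the a-t graph; then v = v₀ + Δv.
0–5 s: -4 × 5 = -20 cm/s
5–6 s: 8 × 1 = 8 cm/s
6–10 s: -5 × 4 = -20 cm/s
Δv = -32 cm/s, so v(10) = 2 + (-32) = -30 cm/s.

-30 cm/s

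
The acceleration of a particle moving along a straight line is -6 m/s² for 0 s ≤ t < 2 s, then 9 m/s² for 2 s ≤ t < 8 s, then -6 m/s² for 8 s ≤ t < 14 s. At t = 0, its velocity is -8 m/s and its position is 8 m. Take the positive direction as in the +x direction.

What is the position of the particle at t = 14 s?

118 m

On each constant-a segment, Δv = aΔt and Δx = v₀Δt + ½aΔt²; chain segment to segment.
0–2 s: v starts -8 m/s; Δx = -8·2 + ½·-6·2² = -28 m; v ends -20 m/s.
2–8 s: v starts -20 m/s; Δx = -20·6 + ½·9·6² = 42 m; v ends 34 m/s.
8–14 s: v starts 34 m/s; Δx = 34·6 + ½·-6·6² = 96 m; v ends -2 m/s.
x(14) = 8 + Σ Δx = 118 m.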